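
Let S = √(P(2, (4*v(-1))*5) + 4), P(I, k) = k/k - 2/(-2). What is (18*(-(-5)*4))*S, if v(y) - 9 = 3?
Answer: 360*√6 ≈ 881.82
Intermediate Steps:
v(y) = 12 (v(y) = 9 + 3 = 12)
P(I, k) = 2 (P(I, k) = 1 - 2*(-½) = 1 + 1 = 2)
S = √6 (S = √(2 + 4) = √6 ≈ 2.4495)
(18*(-(-5)*4))*S = (18*(-(-5)*4))*√6 = (18*(-5*(-4)))*√6 = (18*20)*√6 = 360*√6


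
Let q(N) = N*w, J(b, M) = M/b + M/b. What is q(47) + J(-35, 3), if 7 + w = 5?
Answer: -3296/35 ≈ -94.171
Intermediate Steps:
w = -2 (w = -7 + 5 = -2)
J(b, M) = 2*M/b
q(N) = -2*N (q(N) = N*(-2) = -2*N)
q(47) + J(-35, 3) = -2*47 + 2*3/(-35) = -94 + 2*3*(-1/35) = -94 - 6/35 = -3296/35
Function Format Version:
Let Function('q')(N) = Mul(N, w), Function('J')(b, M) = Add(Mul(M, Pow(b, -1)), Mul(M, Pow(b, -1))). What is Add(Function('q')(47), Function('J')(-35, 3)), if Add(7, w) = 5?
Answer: Rational(-3296, 35) ≈ -94.171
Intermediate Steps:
w = -2 (w = Add(-7, 5) = -2)
Function('J')(b, M) = Mul(2, M, Pow(b, -1))
Function('q')(N) = Mul(-2, N) (Function('q')(N) = Mul(N, -2) = Mul(-2, N))
Add(Function('q')(47), Function('J')(-35, 3)) = Add(Mul(-2, 47), Mul(2, 3, Pow(-35, -1))) = Add(-94, Mul(2, 3, Rational(-1, 35))) = Add(-94, Rational(-6, 35)) = Rational(-3296, 35)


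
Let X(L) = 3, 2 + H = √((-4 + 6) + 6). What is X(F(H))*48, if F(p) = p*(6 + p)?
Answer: 144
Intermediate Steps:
H = -2 + 2*√2 (H = -2 + √((-4 + 6) + 6) = -2 + √(2 + 6) = -2 + √8 = -2 + 2*√2 ≈ 0.82843)
X(F(H))*48 = 3*48 = 144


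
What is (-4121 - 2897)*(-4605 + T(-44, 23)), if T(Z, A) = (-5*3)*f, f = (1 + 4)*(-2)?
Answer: 31265190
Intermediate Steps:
f = -10 (f = 5*(-2) = -10)
T(Z, A) = 150 (T(Z, A) = -5*3*(-10) = -15*(-10) = 150)
(-4121 - 2897)*(-4605 + T(-44, 23)) = (-4121 - 2897)*(-4605 + 150) = -7018*(-4455) = 31265190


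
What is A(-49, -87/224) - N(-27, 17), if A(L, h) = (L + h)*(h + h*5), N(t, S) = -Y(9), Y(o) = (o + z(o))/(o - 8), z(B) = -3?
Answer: 3037971/25088 ≈ 121.09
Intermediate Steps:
Y(o) = (-3 + o)/(-8 + o) (Y(o) = (o - 3)/(o - 8) = (-3 + o)/(-8 + o))
N(t, S) = -6 (N(t, S) = -(-3 + 9)/(-8 + 9) = -6/1 = -6)
A(L, h) = 6*h*(L + h) (A(L, h) = (L + h)*(h + 5*h) = (L + h)*(6*h) = 6*h*(L + h))
A(-49, -87/224) - N(-27, 17) = 6*(-87/224)*(-49 - 87/224) - 1*(-6) = 6*(-87*1/224)*(-49 - 87*1/224) + 6 = 6*(-87/224)*(-49 - 87/224) + 6 = 6*(-87/224)*(-11063/224) + 6 = 2887443/25088 + 6 = 3037971/25088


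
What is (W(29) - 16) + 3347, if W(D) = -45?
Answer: 3286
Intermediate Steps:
(W(29) - 16) + 3347 = (-45 - 16) + 3347 = -61 + 3347 = 3286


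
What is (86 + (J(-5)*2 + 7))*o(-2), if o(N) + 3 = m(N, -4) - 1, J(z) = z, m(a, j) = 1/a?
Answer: -747/2 ≈ -373.50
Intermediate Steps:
o(N) = -4 + 1/N (o(N) = -3 + (1/N - 1) = -3 + (-1 + 1/N) = -4 + 1/N)
(86 + (J(-5)*2 + 7))*o(-2) = (86 + (-5*2 + 7))*(-4 + 1/(-2)) = (86 + (-10 + 7))*(-4 - 1/2) = (86 - 3)*(-9/2) = 83*(-9/2) = -747/2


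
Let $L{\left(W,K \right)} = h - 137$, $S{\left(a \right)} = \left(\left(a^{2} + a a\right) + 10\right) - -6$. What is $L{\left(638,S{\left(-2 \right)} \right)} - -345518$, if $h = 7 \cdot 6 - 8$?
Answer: $345415$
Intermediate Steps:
$h = 34$ ($h = 42 - 8 = 34$)
$S{\left(a \right)} = 16 + 2 a^{2}$ ($S{\left(a \right)} = \left(\left(a^{2} + a^{2}\right) + 10\right) + 6 = \left(2 a^{2} + 10\right) + 6 = \left(10 + 2 a^{2}\right) + 6 = 16 + 2 a^{2}$)
$L{\left(W,K \right)} = -103$ ($L{\left(W,K \right)} = 34 - 137 = -103$)
$L{\left(638,S{\left(-2 \right)} \right)} - -345518 = -103 - -345518 = -103 + 345518 = 345415$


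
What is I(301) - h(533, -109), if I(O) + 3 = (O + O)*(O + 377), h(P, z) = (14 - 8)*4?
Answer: 408129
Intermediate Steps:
h(P, z) = 24 (h(P, z) = 6*4 = 24)
I(O) = -3 + 2*O*(377 + O) (I(O) = -3 + (O + O)*(O + 377) = -3 + (2*O)*(377 + O) = -3 + 2*O*(377 + O))
I(301) - h(533, -109) = (-3 + 2*301² + 754*301) - 1*24 = (-3 + 2*90601 + 226954) - 24 = (-3 + 181202 + 226954) - 24 = 408153 - 24 = 408129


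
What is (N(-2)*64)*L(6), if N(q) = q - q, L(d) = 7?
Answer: 0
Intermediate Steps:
N(q) = 0
(N(-2)*64)*L(6) = (0*64)*7 = 0*7 = 0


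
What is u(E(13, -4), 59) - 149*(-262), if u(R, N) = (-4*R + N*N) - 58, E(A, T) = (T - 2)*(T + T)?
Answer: 42269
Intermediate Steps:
E(A, T) = 2*T*(-2 + T) (E(A, T) = (-2 + T)*(2*T) = 2*T*(-2 + T))
u(R, N) = -58 + N² - 4*R (u(R, N) = (-4*R + N²) - 58 = (N² - 4*R) - 58 = -58 + N² - 4*R)
u(E(13, -4), 59) - 149*(-262) = (-58 + 59² - 8*(-4)*(-2 - 4)) - 149*(-262) = (-58 + 3481 - 8*(-4)*(-6)) - 1*(-39038) = (-58 + 3481 - 4*48) + 39038 = (-58 + 3481 - 192) + 39038 = 3231 + 39038 = 42269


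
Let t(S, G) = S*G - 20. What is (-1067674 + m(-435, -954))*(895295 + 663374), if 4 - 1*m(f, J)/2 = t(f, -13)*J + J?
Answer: 15096990490918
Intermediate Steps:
t(S, G) = -20 + G*S (t(S, G) = G*S - 20 = -20 + G*S)
m(f, J) = 8 - 2*J - 2*J*(-20 - 13*f) (m(f, J) = 8 - 2*((-20 - 13*f)*J + J) = 8 - 2*(J*(-20 - 13*f) + J) = 8 - 2*(J + J*(-20 - 13*f)) = 8 + (-2*J - 2*J*(-20 - 13*f)) = 8 - 2*J - 2*J*(-20 - 13*f))
(-1067674 + m(-435, -954))*(895295 + 663374) = (-1067674 + (8 + 38*(-954) + 26*(-954)*(-435)))*(895295 + 663374) = (-1067674 + (8 - 36252 + 10789740))*1558669 = (-1067674 + 10753496)*1558669 = 9685822*1558669 = 15096990490918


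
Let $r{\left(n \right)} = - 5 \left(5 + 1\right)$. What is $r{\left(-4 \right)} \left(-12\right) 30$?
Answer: $10800$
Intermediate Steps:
$r{\left(n \right)} = -30$ ($r{\left(n \right)} = \left(-5\right) 6 = -30$)
$r{\left(-4 \right)} \left(-12\right) 30 = \left(-30\right) \left(-12\right) 30 = 360 \cdot 30 = 10800$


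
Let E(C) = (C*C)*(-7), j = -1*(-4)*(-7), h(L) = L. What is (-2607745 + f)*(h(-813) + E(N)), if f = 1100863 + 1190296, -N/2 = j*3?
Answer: 62804647266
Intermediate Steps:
j = -28 (j = 4*(-7) = -28)
N = 168 (N = -(-56)*3 = -2*(-84) = 168)
E(C) = -7*C**2 (E(C) = C**2*(-7) = -7*C**2)
f = 2291159
(-2607745 + f)*(h(-813) + E(N)) = (-2607745 + 2291159)*(-813 - 7*168**2) = -316586*(-813 - 7*28224) = -316586*(-813 - 197568) = -316586*(-198381) = 62804647266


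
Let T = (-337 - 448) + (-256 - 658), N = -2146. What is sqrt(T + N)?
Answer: I*sqrt(3845) ≈ 62.008*I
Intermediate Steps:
T = -1699 (T = -785 - 914 = -1699)
sqrt(T + N) = sqrt(-1699 - 2146) = sqrt(-3845) = I*sqrt(3845)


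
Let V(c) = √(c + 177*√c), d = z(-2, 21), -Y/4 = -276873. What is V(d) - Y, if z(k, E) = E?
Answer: -1107492 + √(21 + 177*√21) ≈ -1.1075e+6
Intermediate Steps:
Y = 1107492 (Y = -4*(-276873) = 1107492)
d = 21
V(d) - Y = √(21 + 177*√21) - 1*1107492 = √(21 + 177*√21) - 1107492 = -1107492 + √(21 + 177*√21)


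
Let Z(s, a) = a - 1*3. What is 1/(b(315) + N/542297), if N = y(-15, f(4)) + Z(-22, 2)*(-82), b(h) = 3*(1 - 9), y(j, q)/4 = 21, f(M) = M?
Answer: -542297/13014962 ≈ -0.041667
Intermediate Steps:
Z(s, a) = -3 + a (Z(s, a) = a - 3 = -3 + a)
y(j, q) = 84 (y(j, q) = 4*21 = 84)
b(h) = -24 (b(h) = 3*(-8) = -24)
N = 166 (N = 84 + (-3 + 2)*(-82) = 84 - 1*(-82) = 84 + 82 = 166)
1/(b(315) + N/542297) = 1/(-24 + 166/542297) = 1/(-13014962/542297) = -542297/13014962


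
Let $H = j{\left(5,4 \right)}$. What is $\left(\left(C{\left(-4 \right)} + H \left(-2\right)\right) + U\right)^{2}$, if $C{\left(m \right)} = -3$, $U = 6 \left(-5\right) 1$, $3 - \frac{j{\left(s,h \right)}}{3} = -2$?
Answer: $3969$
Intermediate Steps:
$j{\left(s,h \right)} = 15$ ($j{\left(s,h \right)} = 9 - -6 = 9 + 6 = 15$)
$H = 15$
$U = -30$ ($U = \left(-30\right) 1 = -30$)
$\left(\left(C{\left(-4 \right)} + H \left(-2\right)\right) + U\right)^{2} = \left(\left(-3 + 15 \left(-2\right)\right) - 30\right)^{2} = \left(\left(-3 - 30\right) - 30\right)^{2} = \left(-33 - 30\right)^{2} = \left(-63\right)^{2} = 3969$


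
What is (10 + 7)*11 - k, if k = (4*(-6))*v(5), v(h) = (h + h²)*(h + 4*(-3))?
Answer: -4853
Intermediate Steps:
v(h) = (-12 + h)*(h + h²) (v(h) = (h + h²)*(h - 12) = (h + h²)*(-12 + h) = (-12 + h)*(h + h²))
k = 5040 (k = (4*(-6))*(5*(-12 + 5² - 11*5)) = -120*(-12 + 25 - 55) = -120*(-42) = -24*(-210) = 5040)
(10 + 7)*11 - k = (10 + 7)*11 - 1*5040 = 17*11 - 5040 = 187 - 5040 = -4853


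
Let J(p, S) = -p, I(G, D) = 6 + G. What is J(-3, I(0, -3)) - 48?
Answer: -45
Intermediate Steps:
J(-3, I(0, -3)) - 48 = -1*(-3) - 48 = 3 - 48 = -45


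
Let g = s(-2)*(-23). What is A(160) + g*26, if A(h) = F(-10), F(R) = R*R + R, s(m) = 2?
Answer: -1106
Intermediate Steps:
g = -46 (g = 2*(-23) = -46)
F(R) = R + R² (F(R) = R² + R = R + R²)
A(h) = 90 (A(h) = -10*(1 - 10) = -10*(-9) = 90)
A(160) + g*26 = 90 - 46*26 = 90 - 1196 = -1106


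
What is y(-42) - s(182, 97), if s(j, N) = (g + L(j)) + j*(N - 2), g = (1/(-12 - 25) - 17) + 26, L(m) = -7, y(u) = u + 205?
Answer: -633772/37 ≈ -17129.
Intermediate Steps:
y(u) = 205 + u
g = 332/37 (g = (1/(-37) - 17) + 26 = (-1/37 - 17) + 26 = -630/37 + 26 = 332/37 ≈ 8.9730)
s(j, N) = 73/37 + j*(-2 + N) (s(j, N) = (332/37 - 7) + j*(N - 2) = 73/37 + j*(-2 + N))
y(-42) - s(182, 97) = (205 - 42) - (73/37 - 2*182 + 97*182) = 163 - (73/37 - 364 + 17654) = 163 - 1*639803/37 = 163 - 639803/37 = -633772/37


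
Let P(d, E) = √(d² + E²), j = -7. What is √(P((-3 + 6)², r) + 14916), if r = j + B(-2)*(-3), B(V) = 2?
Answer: √(14916 + 5*√10) ≈ 122.20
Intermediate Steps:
r = -13 (r = -7 + 2*(-3) = -7 - 6 = -13)
P(d, E) = √(E² + d²)
√(P((-3 + 6)², r) + 14916) = √(√((-13)² + ((-3 + 6)²)²) + 14916) = √(√(169 + (3²)²) + 14916) = √(√(169 + 9²) + 14916) = √(√(169 + 81) + 14916) = √(√250 + 14916) = √(5*√10 + 14916) = √(14916 + 5*√10)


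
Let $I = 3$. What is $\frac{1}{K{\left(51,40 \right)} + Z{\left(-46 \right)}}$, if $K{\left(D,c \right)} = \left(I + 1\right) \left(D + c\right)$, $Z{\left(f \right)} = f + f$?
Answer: $\frac{1}{272} \approx 0.0036765$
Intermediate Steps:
$Z{\left(f \right)} = 2 f$
$K{\left(D,c \right)} = 4 D + 4 c$ ($K{\left(D,c \right)} = \left(3 + 1\right) \left(D + c\right) = 4 \left(D + c\right) = 4 D + 4 c$)
$\frac{1}{K{\left(51,40 \right)} + Z{\left(-46 \right)}} = \frac{1}{\left(4 \cdot 51 + 4 \cdot 40\right) + 2 \left(-46\right)} = \frac{1}{\left(204 + 160\right) - 92} = \frac{1}{364 - 92} = \frac{1}{272}$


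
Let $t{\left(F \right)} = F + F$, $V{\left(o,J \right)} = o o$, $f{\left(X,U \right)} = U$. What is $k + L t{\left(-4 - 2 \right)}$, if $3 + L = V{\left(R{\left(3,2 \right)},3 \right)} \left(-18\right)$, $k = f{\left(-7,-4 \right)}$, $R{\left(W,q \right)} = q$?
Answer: $896$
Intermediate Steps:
$V{\left(o,J \right)} = o^{2}$
$t{\left(F \right)} = 2 F$
$k = -4$
$L = -75$ ($L = -3 + 2^{2} \left(-18\right) = -3 + 4 \left(-18\right) = -3 - 72 = -75$)
$k + L t{\left(-4 - 2 \right)} = -4 - 75 \cdot 2 \left(-4 - 2\right) = -4 - 75 \cdot 2 \left(-6\right) = -4 - -900 = -4 + 900 = 896$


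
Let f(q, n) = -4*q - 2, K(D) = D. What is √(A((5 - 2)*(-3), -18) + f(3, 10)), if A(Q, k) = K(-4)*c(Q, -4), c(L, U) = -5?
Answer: √6 ≈ 2.4495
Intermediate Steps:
A(Q, k) = 20 (A(Q, k) = -4*(-5) = 20)
f(q, n) = -2 - 4*q
√(A((5 - 2)*(-3), -18) + f(3, 10)) = √(20 + (-2 - 4*3)) = √(20 + (-2 - 12)) = √(20 - 14) = √6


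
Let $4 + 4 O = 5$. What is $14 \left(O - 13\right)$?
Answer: $- \frac{357}{2} \approx -178.5$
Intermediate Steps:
$O = \frac{1}{4}$ ($O = -1 + \frac{1}{4} \cdot 5 = -1 + \frac{5}{4} = \frac{1}{4} \approx 0.25$)
$14 \left(O - 13\right) = 14 \left(\frac{1}{4} - 13\right) = 14 \left(- \frac{51}{4}\right) = - \frac{357}{2}$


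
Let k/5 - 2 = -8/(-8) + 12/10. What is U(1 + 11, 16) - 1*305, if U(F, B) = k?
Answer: -284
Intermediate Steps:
k = 21 (k = 10 + 5*(-8/(-8) + 12/10) = 10 + 5*(-8*(-⅛) + 12*(⅒)) = 10 + 5*(1 + 6/5) = 10 + 5*(11/5) = 10 + 11 = 21)
U(F, B) = 21
U(1 + 11, 16) - 1*305 = 21 - 1*305 = 21 - 305 = -284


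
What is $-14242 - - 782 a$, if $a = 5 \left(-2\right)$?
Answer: $-22062$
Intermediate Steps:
$a = -10$
$-14242 - - 782 a = -14242 - \left(-782\right) \left(-10\right) = -14242 - 7820 = -22062$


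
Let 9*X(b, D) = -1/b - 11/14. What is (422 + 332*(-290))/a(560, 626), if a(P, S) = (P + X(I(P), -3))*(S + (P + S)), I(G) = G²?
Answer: -22545801600/238624937449 ≈ -0.094482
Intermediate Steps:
X(b, D) = -11/126 - 1/(9*b) (X(b, D) = (-1/b - 11/14)/9 = (-11/14 - 1/b)/9 = -11/126 - 1/(9*b))
a(P, S) = (P + 2*S)*(P + (-14 - 11*P²)/(126*P²)) (a(P, S) = (P + (-14 - 11*P²)/(126*(P²)))*(S + (P + S)) = (P + (-14 - 11*P²)/(126*P²))*(P + 2*S) = (P + 2*S)*(P + (-14 - 11*P²)/(126*P²)))
(422 + 332*(-290))/a(560, 626) = (422 + 332*(-290))/(560² - 11/63*626 - 11/126*560 - ⅑/560 + 2*560*626 - 2/9*626/560²) = (422 - 96280)/(313600 - 6886/63 - 440/9 - ⅑*1/560 + 701120 - 2/9*626*1/313600) = -95858/(313600 - 6886/63 - 440/9 - 1/5040 + 701120 - 313/705600) = -95858/238624937449/235200 = -95858*235200/238624937449 = -22545801600/238624937449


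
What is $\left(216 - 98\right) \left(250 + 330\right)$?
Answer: $68440$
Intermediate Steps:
$\left(216 - 98\right) \left(250 + 330\right) = 118 \cdot 580 = 68440$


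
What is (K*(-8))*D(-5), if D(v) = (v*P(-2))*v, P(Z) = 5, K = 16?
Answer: -16000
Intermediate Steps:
D(v) = 5*v**2 (D(v) = (v*5)*v = (5*v)*v = 5*v**2)
(K*(-8))*D(-5) = (16*(-8))*(5*(-5)**2) = -640*25 = -128*125 = -16000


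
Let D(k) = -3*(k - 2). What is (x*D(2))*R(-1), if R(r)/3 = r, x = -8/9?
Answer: 0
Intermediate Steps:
x = -8/9 (x = -8*1/9 = -8/9 ≈ -0.88889)
R(r) = 3*r
D(k) = 6 - 3*k (D(k) = -3*(-2 + k) = 6 - 3*k)
(x*D(2))*R(-1) = (-8*(6 - 3*2)/9)*(3*(-1)) = -8*(6 - 6)/9*(-3) = -8/9*0*(-3) = 0*(-3) = 0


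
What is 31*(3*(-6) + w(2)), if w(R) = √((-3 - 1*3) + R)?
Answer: -558 + 62*I ≈ -558.0 + 62.0*I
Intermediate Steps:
w(R) = √(-6 + R) (w(R) = √((-3 - 3) + R) = √(-6 + R))
31*(3*(-6) + w(2)) = 31*(3*(-6) + √(-6 + 2)) = 31*(-18 + √(-4)) = 31*(-18 + 2*I) = -558 + 62*I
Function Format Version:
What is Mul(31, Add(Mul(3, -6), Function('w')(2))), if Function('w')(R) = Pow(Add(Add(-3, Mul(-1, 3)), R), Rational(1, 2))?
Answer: Add(-558, Mul(62, I)) ≈ Add(-558.00, Mul(62.000, I))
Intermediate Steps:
Function('w')(R) = Pow(Add(-6, R), Rational(1, 2)) (Function('w')(R) = Pow(Add(Add(-3, -3), R), Rational(1, 2)) = Pow(Add(-6, R), Rational(1, 2)))
Mul(31, Add(Mul(3, -6), Function('w')(2))) = Mul(31, Add(Mul(3, -6), Pow(Add(-6, 2), Rational(1, 2)))) = Mul(31, Add(-18, Pow(-4, Rational(1, 2)))) = Mul(31, Add(-18, Mul(2, I))) = Add(-558, Mul(62, I))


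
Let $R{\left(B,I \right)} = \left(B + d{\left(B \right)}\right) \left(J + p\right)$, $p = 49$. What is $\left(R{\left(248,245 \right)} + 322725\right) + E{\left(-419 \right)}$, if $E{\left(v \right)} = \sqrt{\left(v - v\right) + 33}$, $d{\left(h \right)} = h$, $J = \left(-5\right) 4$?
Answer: $337109 + \sqrt{33} \approx 3.3712 \cdot 10^{5}$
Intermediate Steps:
$J = -20$
$R{\left(B,I \right)} = 58 B$ ($R{\left(B,I \right)} = \left(B + B\right) \left(-20 + 49\right) = 2 B 29 = 58 B$)
$E{\left(v \right)} = \sqrt{33}$ ($E{\left(v \right)} = \sqrt{0 + 33} = \sqrt{33}$)
$\left(R{\left(248,245 \right)} + 322725\right) + E{\left(-419 \right)} = \left(58 \cdot 248 + 322725\right) + \sqrt{33} = \left(14384 + 322725\right) + \sqrt{33} = 337109 + \sqrt{33}$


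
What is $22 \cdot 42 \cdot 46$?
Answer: $42504$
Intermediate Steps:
$22 \cdot 42 \cdot 46 = 924 \cdot 46 = 42504$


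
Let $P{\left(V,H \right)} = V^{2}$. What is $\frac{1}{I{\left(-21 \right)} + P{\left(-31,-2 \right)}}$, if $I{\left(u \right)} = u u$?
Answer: $\frac{1}{1402} \approx 0.00071327$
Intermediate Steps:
$I{\left(u \right)} = u^{2}$
$\frac{1}{I{\left(-21 \right)} + P{\left(-31,-2 \right)}} = \frac{1}{\left(-21\right)^{2} + \left(-31\right)^{2}} = \frac{1}{441 + 961} = \frac{1}{1402}$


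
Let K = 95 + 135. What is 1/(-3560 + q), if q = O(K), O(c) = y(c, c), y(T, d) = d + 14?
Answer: -1/3316 ≈ -0.00030157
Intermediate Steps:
K = 230
y(T, d) = 14 + d
O(c) = 14 + c
q = 244 (q = 14 + 230 = 244)
1/(-3560 + q) = 1/(-3560 + 244) = 1/(-3316) = -1/3316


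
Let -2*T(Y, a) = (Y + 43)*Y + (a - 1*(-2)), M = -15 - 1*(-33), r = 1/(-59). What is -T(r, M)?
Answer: 33542/3481 ≈ 9.6357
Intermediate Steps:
r = -1/59 ≈ -0.016949
M = 18 (M = -15 + 33 = 18)
T(Y, a) = -1 - a/2 - Y*(43 + Y)/2 (T(Y, a) = -((Y + 43)*Y + (a - 1*(-2)))/2 = -((43 + Y)*Y + (a + 2))/2 = -(Y*(43 + Y) + (2 + a))/2 = -(2 + a + Y*(43 + Y))/2 = -1 - a/2 - Y*(43 + Y)/2)
-T(r, M) = -(-1 - 43/2*(-1/59) - 1/2*18 - (-1/59)**2/2) = -(-1 + 43/118 - 9 - 1/2*1/3481) = -(-1 + 43/118 - 9 - 1/6962) = -1*(-33542/3481) = 33542/3481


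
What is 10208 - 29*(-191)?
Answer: 15747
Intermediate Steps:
10208 - 29*(-191) = 10208 + 5539 = 15747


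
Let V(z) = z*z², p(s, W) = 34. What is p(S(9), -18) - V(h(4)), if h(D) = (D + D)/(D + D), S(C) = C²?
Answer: 33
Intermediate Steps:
h(D) = 1 (h(D) = (2*D)/((2*D)) = (2*D)*(1/(2*D)) = 1)
V(z) = z³
p(S(9), -18) - V(h(4)) = 34 - 1*1³ = 34 - 1*1 = 34 - 1 = 33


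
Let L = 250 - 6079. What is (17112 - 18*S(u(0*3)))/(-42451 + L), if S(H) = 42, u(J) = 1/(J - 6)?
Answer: -4089/12070 ≈ -0.33877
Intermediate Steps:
u(J) = 1/(-6 + J)
L = -5829
(17112 - 18*S(u(0*3)))/(-42451 + L) = (17112 - 18*42)/(-42451 - 5829) = (17112 - 756)/(-48280) = 16356*(-1/48280) = -4089/12070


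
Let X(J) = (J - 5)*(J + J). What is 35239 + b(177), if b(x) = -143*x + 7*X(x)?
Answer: 436144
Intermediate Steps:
X(J) = 2*J*(-5 + J) (X(J) = (-5 + J)*(2*J) = 2*J*(-5 + J))
b(x) = -143*x + 14*x*(-5 + x) (b(x) = -143*x + 7*(2*x*(-5 + x)) = -143*x + 14*x*(-5 + x))
35239 + b(177) = 35239 + 177*(-213 + 14*177) = 35239 + 177*(-213 + 2478) = 35239 + 177*2265 = 35239 + 400905 = 436144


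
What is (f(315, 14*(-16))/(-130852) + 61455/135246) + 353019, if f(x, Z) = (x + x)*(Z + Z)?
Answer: 520624787191579/1474767466 ≈ 3.5302e+5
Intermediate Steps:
f(x, Z) = 4*Z*x (f(x, Z) = (2*x)*(2*Z) = 4*Z*x)
(f(315, 14*(-16))/(-130852) + 61455/135246) + 353019 = ((4*(14*(-16))*315)/(-130852) + 61455/135246) + 353019 = ((4*(-224)*315)*(-1/130852) + 61455*(1/135246)) + 353019 = (-282240*(-1/130852) + 20485/45082) + 353019 = (70560/32713 + 20485/45082) + 353019 = 3851111725/1474767466 + 353019 = 520624787191579/1474767466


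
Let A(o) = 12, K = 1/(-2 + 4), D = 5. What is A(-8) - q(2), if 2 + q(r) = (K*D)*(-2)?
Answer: 19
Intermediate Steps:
K = 1/2 ≈ 0.50000
q(r) = -7 (q(r) = -2 + ((1/2)*5)*(-2) = -2 + (5/2)*(-2) = -2 - 5 = -7)
A(-8) - q(2) = 12 - 1*(-7) = 12 + 7 = 19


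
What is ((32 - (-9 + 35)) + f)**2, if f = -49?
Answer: 1849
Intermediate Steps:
((32 - (-9 + 35)) + f)**2 = ((32 - (-9 + 35)) - 49)**2 = ((32 - 1*26) - 49)**2 = ((32 - 26) - 49)**2 = (6 - 49)**2 = (-43)**2 = 1849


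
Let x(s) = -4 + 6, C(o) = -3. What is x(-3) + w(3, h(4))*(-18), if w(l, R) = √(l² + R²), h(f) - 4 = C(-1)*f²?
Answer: 2 - 18*√1945 ≈ -791.84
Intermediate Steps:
h(f) = 4 - 3*f²
x(s) = 2
w(l, R) = √(R² + l²)
x(-3) + w(3, h(4))*(-18) = 2 + √((4 - 3*4²)² + 3²)*(-18) = 2 + √((4 - 3*16)² + 9)*(-18) = 2 + √((4 - 48)² + 9)*(-18) = 2 + √((-44)² + 9)*(-18) = 2 + √(1936 + 9)*(-18) = 2 + √1945*(-18) = 2 - 18*√1945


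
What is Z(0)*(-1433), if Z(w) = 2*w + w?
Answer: 0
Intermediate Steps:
Z(w) = 3*w
Z(0)*(-1433) = (3*0)*(-1433) = 0*(-1433) = 0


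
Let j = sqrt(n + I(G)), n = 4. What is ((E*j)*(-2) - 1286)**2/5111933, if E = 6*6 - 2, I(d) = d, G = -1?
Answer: 1667668/5111933 + 174896*sqrt(3)/5111933 ≈ 0.38549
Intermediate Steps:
j = sqrt(3) (j = sqrt(4 - 1) = sqrt(3) ≈ 1.7320)
E = 34 (E = 36 - 2 = 34)
((E*j)*(-2) - 1286)**2/5111933 = ((34*sqrt(3))*(-2) - 1286)**2/5111933 = (-68*sqrt(3) - 1286)**2*(1/5111933) = (-1286 - 68*sqrt(3))**2*(1/5111933) = (-1286 - 68*sqrt(3))**2/5111933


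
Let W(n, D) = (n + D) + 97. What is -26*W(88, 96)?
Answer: -7306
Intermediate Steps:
W(n, D) = 97 + D + n (W(n, D) = (D + n) + 97 = 97 + D + n)
-26*W(88, 96) = -26*(97 + 96 + 88) = -26*281 = -1*7306 = -7306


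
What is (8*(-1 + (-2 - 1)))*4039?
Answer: -129248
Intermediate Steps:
(8*(-1 + (-2 - 1)))*4039 = (8*(-1 - 3))*4039 = (8*(-4))*4039 = -32*4039 = -129248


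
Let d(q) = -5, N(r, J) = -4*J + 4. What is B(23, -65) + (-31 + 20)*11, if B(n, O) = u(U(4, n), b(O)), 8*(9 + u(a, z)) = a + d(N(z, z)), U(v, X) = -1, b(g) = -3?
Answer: -523/4 ≈ -130.75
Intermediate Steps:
N(r, J) = 4 - 4*J
u(a, z) = -77/8 + a/8 (u(a, z) = -9 + (a - 5)/8 = -9 + (-5 + a)/8 = -9 + (-5/8 + a/8) = -77/8 + a/8)
B(n, O) = -39/4 (B(n, O) = -77/8 + (⅛)*(-1) = -77/8 - ⅛ = -39/4)
B(23, -65) + (-31 + 20)*11 = -39/4 + (-31 + 20)*11 = -39/4 - 11*11 = -39/4 - 121 = -523/4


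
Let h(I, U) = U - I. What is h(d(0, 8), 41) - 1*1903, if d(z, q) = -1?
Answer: -1861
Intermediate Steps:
h(d(0, 8), 41) - 1*1903 = (41 - 1*(-1)) - 1*1903 = (41 + 1) - 1903 = 42 - 1903 = -1861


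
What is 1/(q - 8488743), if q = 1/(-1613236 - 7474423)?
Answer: -9087659/77142801722638 ≈ -1.1780e-7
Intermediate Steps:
q = -1/9087659 (q = 1/(-9087659) = -1/9087659 ≈ -1.1004e-7)
1/(q - 8488743) = 1/(-1/9087659 - 8488743) = 1/(-77142801722638/9087659) = -9087659/77142801722638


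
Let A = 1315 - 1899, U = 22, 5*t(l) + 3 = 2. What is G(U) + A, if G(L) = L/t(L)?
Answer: -694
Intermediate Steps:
t(l) = -⅕ (t(l) = -⅗ + (⅕)*2 = -⅗ + ⅖ = -⅕)
G(L) = -5*L (G(L) = L/(-⅕) = L*(-5) = -5*L)
A = -584
G(U) + A = -5*22 - 584 = -110 - 584 = -694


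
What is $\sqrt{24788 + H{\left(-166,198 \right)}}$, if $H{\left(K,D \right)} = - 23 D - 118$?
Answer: $2 \sqrt{5029} \approx 141.83$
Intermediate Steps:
$H{\left(K,D \right)} = -118 - 23 D$
$\sqrt{24788 + H{\left(-166,198 \right)}} = \sqrt{24788 - 4672} = \sqrt{20116} = 2 \sqrt{5029}$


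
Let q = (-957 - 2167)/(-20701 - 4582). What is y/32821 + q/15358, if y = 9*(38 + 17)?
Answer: 96154604117/6372136660897 ≈ 0.015090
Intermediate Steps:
y = 495 (y = 9*55 = 495)
q = 3124/25283 (q = -3124/(-25283) = -3124*(-1/25283) = 3124/25283 ≈ 0.12356)
y/32821 + q/15358 = 495/32821 + (3124/25283)/15358 = 495*(1/32821) + (3124/25283)*(1/15358) = 495/32821 + 1562/194148157 = 96154604117/6372136660897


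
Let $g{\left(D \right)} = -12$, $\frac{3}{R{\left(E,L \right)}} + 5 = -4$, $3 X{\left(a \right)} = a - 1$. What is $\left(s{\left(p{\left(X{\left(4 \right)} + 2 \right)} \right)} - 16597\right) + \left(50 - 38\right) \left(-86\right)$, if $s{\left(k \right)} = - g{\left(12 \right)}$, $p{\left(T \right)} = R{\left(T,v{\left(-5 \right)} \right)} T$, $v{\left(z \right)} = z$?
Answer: $-17617$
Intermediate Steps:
$X{\left(a \right)} = - \frac{1}{3} + \frac{a}{3}$ ($X{\left(a \right)} = \frac{a - 1}{3} = \frac{-1 + a}{3} = - \frac{1}{3} + \frac{a}{3}$)
$R{\left(E,L \right)} = - \frac{1}{3}$ ($R{\left(E,L \right)} = \frac{3}{-5 - 4} = \frac{3}{-9} = 3 \left(- \frac{1}{9}\right) = - \frac{1}{3}$)
$p{\left(T \right)} = - \frac{T}{3}$
$s{\left(k \right)} = 12$ ($s{\left(k \right)} = \left(-1\right) \left(-12\right) = 12$)
$\left(s{\left(p{\left(X{\left(4 \right)} + 2 \right)} \right)} - 16597\right) + \left(50 - 38\right) \left(-86\right) = \left(12 - 16597\right) + \left(50 - 38\right) \left(-86\right) = -16585 + 12 \left(-86\right) = -16585 - 1032 = -17617$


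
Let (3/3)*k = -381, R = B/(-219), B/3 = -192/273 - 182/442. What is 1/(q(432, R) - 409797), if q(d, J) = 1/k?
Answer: -381/156132658 ≈ -2.4402e-6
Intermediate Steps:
B = -5175/1547 (B = 3*(-192/273 - 182/442) = 3*(-192*1/273 - 182*1/442) = 3*(-64/91 - 7/17) = 3*(-1725/1547) = -5175/1547 ≈ -3.3452)
R = 1725/112931 (R = -5175/1547/(-219) = -5175/1547*(-1/219) = 1725/112931 ≈ 0.015275)
k = -381
q(d, J) = -1/381 (q(d, J) = 1/(-381) = -1/381)
1/(q(432, R) - 409797) = 1/(-1/381 - 409797) = 1/(-156132658/381) = -381/156132658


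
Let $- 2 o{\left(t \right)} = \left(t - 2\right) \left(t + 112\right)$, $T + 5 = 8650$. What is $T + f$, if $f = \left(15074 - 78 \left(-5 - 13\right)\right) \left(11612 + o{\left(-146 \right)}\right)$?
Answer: $149892533$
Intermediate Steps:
$T = 8645$ ($T = -5 + 8650 = 8645$)
$o{\left(t \right)} = - \frac{\left(-2 + t\right) \left(112 + t\right)}{2}$ ($o{\left(t \right)} = - \frac{\left(t - 2\right) \left(t + 112\right)}{2} = - \frac{\left(-2 + t\right) \left(112 + t\right)}{2}$)
$f = 149883888$ ($f = \left(15074 - 78 \left(-5 - 13\right)\right) \left(11612 - \left(-8142 + 10658\right)\right) = \left(15074 - -1404\right) \left(11612 + \left(112 + 8030 - 10658\right)\right) = \left(15074 + 1404\right) \left(11612 + \left(112 + 8030 - 10658\right)\right) = 16478 \left(11612 - 2516\right) = 16478 \cdot 9096 = 149883888$)
$T + f = 8645 + 149883888 = 149892533$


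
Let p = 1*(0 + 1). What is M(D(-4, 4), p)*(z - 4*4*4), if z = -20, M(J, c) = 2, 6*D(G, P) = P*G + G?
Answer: -168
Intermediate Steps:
D(G, P) = G/6 + G*P/6 (D(G, P) = (P*G + G)/6 = (G*P + G)/6 = (G + G*P)/6 = G/6 + G*P/6)
p = 1 (p = 1*1 = 1)
M(D(-4, 4), p)*(z - 4*4*4) = 2*(-20 - 4*4*4) = 2*(-20 - 16*4) = 2*(-20 - 64) = 2*(-84) = -168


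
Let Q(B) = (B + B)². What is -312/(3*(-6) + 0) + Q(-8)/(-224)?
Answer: 340/21 ≈ 16.190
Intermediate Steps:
Q(B) = 4*B² (Q(B) = (2*B)² = 4*B²)
-312/(3*(-6) + 0) + Q(-8)/(-224) = -312/(3*(-6) + 0) + (4*(-8)²)/(-224) = -312/(-18 + 0) + (4*64)*(-1/224) = -312/(-18) + 256*(-1/224) = -312*(-1/18) - 8/7 = 52/3 - 8/7 = 340/21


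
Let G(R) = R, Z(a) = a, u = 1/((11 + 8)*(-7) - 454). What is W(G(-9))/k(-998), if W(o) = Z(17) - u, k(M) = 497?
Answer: 9980/291739 ≈ 0.034209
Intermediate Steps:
u = -1/587 (u = 1/(19*(-7) - 454) = 1/(-133 - 454) = 1/(-587) = -1/587 ≈ -0.0017036)
W(o) = 9980/587 (W(o) = 17 - 1*(-1/587) = 17 + 1/587 = 9980/587)
W(G(-9))/k(-998) = (9980/587)/497 = (9980/587)*(1/497) = 9980/291739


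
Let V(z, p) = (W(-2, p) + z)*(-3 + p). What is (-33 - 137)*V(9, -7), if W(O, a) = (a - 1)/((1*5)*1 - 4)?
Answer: 1700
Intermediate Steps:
W(O, a) = -1 + a (W(O, a) = (-1 + a)/(5*1 - 4) = (-1 + a)/(5 - 4) = (-1 + a)/1 = (-1 + a)*1 = -1 + a)
V(z, p) = (-3 + p)*(-1 + p + z) (V(z, p) = ((-1 + p) + z)*(-3 + p) = (-1 + p + z)*(-3 + p) = (-3 + p)*(-1 + p + z))
(-33 - 137)*V(9, -7) = (-33 - 137)*(3 + (-7)² - 4*(-7) - 3*9 - 7*9) = -170*(3 + 49 + 28 - 27 - 63) = -170*(-10) = 1700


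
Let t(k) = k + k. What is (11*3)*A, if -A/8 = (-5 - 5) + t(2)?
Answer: 1584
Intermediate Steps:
t(k) = 2*k
A = 48 (A = -8*((-5 - 5) + 2*2) = -8*(-10 + 4) = -8*(-6) = 48)
(11*3)*A = (11*3)*48 = 33*48 = 1584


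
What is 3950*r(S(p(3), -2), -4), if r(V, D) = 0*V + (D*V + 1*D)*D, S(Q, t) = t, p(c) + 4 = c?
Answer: -63200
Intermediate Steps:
p(c) = -4 + c
r(V, D) = D*(D + D*V) (r(V, D) = 0 + (D*V + D)*D = 0 + (D + D*V)*D = 0 + D*(D + D*V) = D*(D + D*V))
3950*r(S(p(3), -2), -4) = 3950*((-4)**2*(1 - 2)) = 3950*(16*(-1)) = 3950*(-16) = -63200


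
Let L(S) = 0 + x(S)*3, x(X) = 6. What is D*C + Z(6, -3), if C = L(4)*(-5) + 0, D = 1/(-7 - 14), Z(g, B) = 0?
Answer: 30/7 ≈ 4.2857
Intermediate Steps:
L(S) = 18 (L(S) = 0 + 6*3 = 0 + 18 = 18)
D = -1/21 (D = 1/(-21) = -1/21 ≈ -0.047619)
C = -90 (C = 18*(-5) + 0 = -90 + 0 = -90)
D*C + Z(6, -3) = -1/21*(-90) + 0 = 30/7 + 0 = 30/7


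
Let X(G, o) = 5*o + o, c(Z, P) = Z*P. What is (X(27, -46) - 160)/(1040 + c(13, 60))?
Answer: -109/455 ≈ -0.23956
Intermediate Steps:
c(Z, P) = P*Z
X(G, o) = 6*o
(X(27, -46) - 160)/(1040 + c(13, 60)) = (6*(-46) - 160)/(1040 + 60*13) = (-276 - 160)/(1040 + 780) = -436/1820 = -436*1/1820 = -109/455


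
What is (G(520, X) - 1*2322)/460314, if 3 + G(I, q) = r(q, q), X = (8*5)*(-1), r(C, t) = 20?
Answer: -2305/460314 ≈ -0.0050075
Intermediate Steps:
X = -40 (X = 40*(-1) = -40)
G(I, q) = 17 (G(I, q) = -3 + 20 = 17)
(G(520, X) - 1*2322)/460314 = (17 - 1*2322)/460314 = (17 - 2322)*(1/460314) = -2305*1/460314 = -2305/460314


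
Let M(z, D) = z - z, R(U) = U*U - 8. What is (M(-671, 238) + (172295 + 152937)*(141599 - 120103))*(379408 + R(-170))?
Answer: 2854501681497600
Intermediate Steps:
R(U) = -8 + U² (R(U) = U² - 8 = -8 + U²)
M(z, D) = 0
(M(-671, 238) + (172295 + 152937)*(141599 - 120103))*(379408 + R(-170)) = (0 + (172295 + 152937)*(141599 - 120103))*(379408 + (-8 + (-170)²)) = (0 + 325232*21496)*(379408 + (-8 + 28900)) = (0 + 6991187072)*(379408 + 28892) = 6991187072*408300 = 2854501681497600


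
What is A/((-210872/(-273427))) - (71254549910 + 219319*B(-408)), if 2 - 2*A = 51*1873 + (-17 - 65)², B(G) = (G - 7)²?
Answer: -45981411801854255/421744 ≈ -1.0903e+11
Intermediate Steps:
B(G) = (-7 + G)²
A = -102245/2 (A = 1 - (51*1873 + (-17 - 65)²)/2 = 1 - (95523 + (-82)²)/2 = 1 - (95523 + 6724)/2 = 1 - ½*102247 = 1 - 102247/2 = -102245/2 ≈ -51123.)
A/((-210872/(-273427))) - (71254549910 + 219319*B(-408)) = -102245/(2*((-210872/(-273427)))) - (71254549910 + 219319*(-7 - 408)²) = -102245/(2*((-210872*(-1/273427)))) - 219319/(1/(324890 + (-415)²)) = -102245/(2*210872/273427) - 219319/(1/(324890 + 172225)) = -102245/2*273427/210872 - 219319/(1/497115) = -27956543615/421744 - 219319/1/497115 = -27956543615/421744 - 219319*497115 = -27956543615/421744 - 109026764685 = -45981411801854255/421744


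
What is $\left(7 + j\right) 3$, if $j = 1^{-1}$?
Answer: $24$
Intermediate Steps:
$j = 1$
$\left(7 + j\right) 3 = \left(7 + 1\right) 3 = 8 \cdot 3 = 24$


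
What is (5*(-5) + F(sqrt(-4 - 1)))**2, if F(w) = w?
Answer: (25 - I*sqrt(5))**2 ≈ 620.0 - 111.8*I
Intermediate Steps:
(5*(-5) + F(sqrt(-4 - 1)))**2 = (5*(-5) + sqrt(-4 - 1))**2 = (-25 + sqrt(-5))**2 = (-25 + I*sqrt(5))**2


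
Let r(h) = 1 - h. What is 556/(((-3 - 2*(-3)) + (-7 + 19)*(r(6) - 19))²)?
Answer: 556/81225 ≈ 0.0068452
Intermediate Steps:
556/(((-3 - 2*(-3)) + (-7 + 19)*(r(6) - 19))²) = 556/(((-3 - 2*(-3)) + (-7 + 19)*((1 - 1*6) - 19))²) = 556/(((-3 + 6) + 12*((1 - 6) - 19))²) = 556/((3 + 12*(-5 - 19))²) = 556/((3 + 12*(-24))²) = 556/((3 - 288)²) = 556/((-285)²) = 556/81225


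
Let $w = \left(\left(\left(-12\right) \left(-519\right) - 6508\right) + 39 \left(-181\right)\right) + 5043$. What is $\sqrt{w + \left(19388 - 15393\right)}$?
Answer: $\sqrt{1699} \approx 41.219$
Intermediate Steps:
$w = -2296$ ($w = \left(\left(6228 - 6508\right) - 7059\right) + 5043 = \left(-280 - 7059\right) + 5043 = -7339 + 5043 = -2296$)
$\sqrt{w + \left(19388 - 15393\right)} = \sqrt{-2296 + \left(19388 - 15393\right)} = \sqrt{-2296 + 3995} = \sqrt{1699}$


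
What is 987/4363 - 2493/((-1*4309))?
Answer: 15129942/18800167 ≈ 0.80478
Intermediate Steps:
987/4363 - 2493/((-1*4309)) = 987*(1/4363) - 2493/(-4309) = 987/4363 - 2493*(-1/4309) = 987/4363 + 2493/4309 = 15129942/18800167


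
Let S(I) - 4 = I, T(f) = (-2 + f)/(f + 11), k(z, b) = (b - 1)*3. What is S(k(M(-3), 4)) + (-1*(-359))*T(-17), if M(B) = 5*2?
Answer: 6899/6 ≈ 1149.8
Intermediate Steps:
M(B) = 10
k(z, b) = -3 + 3*b (k(z, b) = (-1 + b)*3 = -3 + 3*b)
T(f) = (-2 + f)/(11 + f)
S(I) = 4 + I
S(k(M(-3), 4)) + (-1*(-359))*T(-17) = (4 + (-3 + 3*4)) + (-1*(-359))*((-2 - 17)/(11 - 17)) = (4 + (-3 + 12)) + 359*(-19/(-6)) = (4 + 9) + 359*(-⅙*(-19)) = 13 + 359*(19/6) = 13 + 6821/6 = 6899/6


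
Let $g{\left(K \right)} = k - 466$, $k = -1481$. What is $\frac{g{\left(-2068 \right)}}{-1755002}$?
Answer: $\frac{1947}{1755002} \approx 0.0011094$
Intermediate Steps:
$g{\left(K \right)} = -1947$ ($g{\left(K \right)} = -1481 - 466 = -1947$)
$\frac{g{\left(-2068 \right)}}{-1755002} = - \frac{1947}{-1755002} = \left(-1947\right) \left(- \frac{1}{1755002}\right) = \frac{1947}{1755002}$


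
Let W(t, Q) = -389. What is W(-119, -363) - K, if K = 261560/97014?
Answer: -19000003/48507 ≈ -391.70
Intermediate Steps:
K = 130780/48507 (K = 261560*(1/97014) = 130780/48507 ≈ 2.6961)
W(-119, -363) - K = -389 - 1*130780/48507 = -389 - 130780/48507 = -19000003/48507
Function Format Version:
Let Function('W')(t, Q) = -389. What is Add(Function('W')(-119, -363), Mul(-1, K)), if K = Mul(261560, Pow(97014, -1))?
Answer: Rational(-19000003, 48507) ≈ -391.70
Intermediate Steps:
K = Rational(130780, 48507) (K = Mul(261560, Rational(1, 97014)) = Rational(130780, 48507) ≈ 2.6961)
Add(Function('W')(-119, -363), Mul(-1, K)) = Add(-389, Mul(-1, Rational(130780, 48507))) = Add(-389, Rational(-130780, 48507)) = Rational(-19000003, 48507)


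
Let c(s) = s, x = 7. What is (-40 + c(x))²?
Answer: 1089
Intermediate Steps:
(-40 + c(x))² = (-40 + 7)² = (-33)² = 1089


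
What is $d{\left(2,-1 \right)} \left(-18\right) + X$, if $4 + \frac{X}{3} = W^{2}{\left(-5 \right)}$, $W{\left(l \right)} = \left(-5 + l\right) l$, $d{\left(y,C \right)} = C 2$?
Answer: $7524$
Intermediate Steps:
$d{\left(y,C \right)} = 2 C$
$W{\left(l \right)} = l \left(-5 + l\right)$
$X = 7488$ ($X = -12 + 3 \left(- 5 \left(-5 - 5\right)\right)^{2} = -12 + 3 \left(\left(-5\right) \left(-10\right)\right)^{2} = -12 + 3 \cdot 50^{2} = -12 + 3 \cdot 2500 = -12 + 7500 = 7488$)
$d{\left(2,-1 \right)} \left(-18\right) + X = 2 \left(-1\right) \left(-18\right) + 7488 = \left(-2\right) \left(-18\right) + 7488 = 36 + 7488 = 7524$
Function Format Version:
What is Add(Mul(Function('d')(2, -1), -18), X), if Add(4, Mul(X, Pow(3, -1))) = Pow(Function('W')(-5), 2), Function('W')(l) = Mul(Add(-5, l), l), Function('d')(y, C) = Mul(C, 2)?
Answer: 7524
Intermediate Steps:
Function('d')(y, C) = Mul(2, C)
Function('W')(l) = Mul(l, Add(-5, l))
X = 7488 (X = Add(-12, Mul(3, Pow(Mul(-5, Add(-5, -5)), 2))) = Add(-12, Mul(3, Pow(Mul(-5, -10), 2))) = Add(-12, Mul(3, Pow(50, 2))) = Add(-12, Mul(3, 2500)) = Add(-12, 7500) = 7488)
Add(Mul(Function('d')(2, -1), -18), X) = Add(Mul(Mul(2, -1), -18), 7488) = Add(Mul(-2, -18), 7488) = Add(36, 7488) = 7524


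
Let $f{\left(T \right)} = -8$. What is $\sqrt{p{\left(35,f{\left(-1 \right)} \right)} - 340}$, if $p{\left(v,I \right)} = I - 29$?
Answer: $i \sqrt{377} \approx 19.417 i$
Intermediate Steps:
$p{\left(v,I \right)} = -29 + I$ ($p{\left(v,I \right)} = I - 29 = -29 + I$)
$\sqrt{p{\left(35,f{\left(-1 \right)} \right)} - 340} = \sqrt{\left(-29 - 8\right) - 340} = \sqrt{-37 - 340} = \sqrt{-377} = i \sqrt{377}$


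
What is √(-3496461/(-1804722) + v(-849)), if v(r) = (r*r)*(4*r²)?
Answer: √752088361234524475952842/601574 ≈ 1.4416e+6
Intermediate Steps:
v(r) = 4*r⁴ (v(r) = r²*(4*r²) = 4*r⁴)
√(-3496461/(-1804722) + v(-849)) = √(-3496461/(-1804722) + 4*(-849)⁴) = √(-3496461*(-1/1804722) + 4*519554081601) = √(1165487/601574 + 2078216326404) = √(1250200908341325383/601574) = √752088361234524475952842/601574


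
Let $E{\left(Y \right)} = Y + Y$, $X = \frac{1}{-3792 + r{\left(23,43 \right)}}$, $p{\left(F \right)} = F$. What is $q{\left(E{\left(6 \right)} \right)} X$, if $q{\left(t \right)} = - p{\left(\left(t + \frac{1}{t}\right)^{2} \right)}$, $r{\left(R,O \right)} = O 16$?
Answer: $\frac{21025}{446976} \approx 0.047038$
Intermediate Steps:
$r{\left(R,O \right)} = 16 O$
$X = - \frac{1}{3104}$ ($X = \frac{1}{-3792 + 16 \cdot 43} = \frac{1}{-3792 + 688} = \frac{1}{-3104} = - \frac{1}{3104} \approx -0.00032216$)
$E{\left(Y \right)} = 2 Y$
$q{\left(t \right)} = - \left(t + \frac{1}{t}\right)^{2}$
$q{\left(E{\left(6 \right)} \right)} X = - \frac{\left(1 + \left(2 \cdot 6\right)^{2}\right)^{2}}{144} \left(- \frac{1}{3104}\right) = - \frac{\left(1 + 12^{2}\right)^{2}}{144} \left(- \frac{1}{3104}\right) = \left(-1\right) \frac{1}{144} \left(1 + 144\right)^{2} \left(- \frac{1}{3104}\right) = \left(-1\right) \frac{1}{144} \cdot 145^{2} \left(- \frac{1}{3104}\right) = \left(-1\right) \frac{1}{144} \cdot 21025 \left(- \frac{1}{3104}\right) = \left(- \frac{21025}{144}\right) \left(- \frac{1}{3104}\right) = \frac{21025}{446976}$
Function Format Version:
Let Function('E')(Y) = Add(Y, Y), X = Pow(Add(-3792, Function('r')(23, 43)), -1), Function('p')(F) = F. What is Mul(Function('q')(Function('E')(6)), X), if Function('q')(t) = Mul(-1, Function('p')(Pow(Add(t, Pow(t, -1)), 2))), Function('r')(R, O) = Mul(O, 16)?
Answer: Rational(21025, 446976) ≈ 0.047038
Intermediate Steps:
Function('r')(R, O) = Mul(16, O)
X = Rational(-1, 3104) (X = Pow(Add(-3792, Mul(16, 43)), -1) = Pow(Add(-3792, 688), -1) = Pow(-3104, -1) = Rational(-1, 3104) ≈ -0.00032216)
Function('E')(Y) = Mul(2, Y)
Function('q')(t) = Mul(-1, Pow(Add(t, Pow(t, -1)), 2))
Mul(Function('q')(Function('E')(6)), X) = Mul(Mul(-1, Pow(Mul(2, 6), -2), Pow(Add(1, Pow(Mul(2, 6), 2)), 2)), Rational(-1, 3104)) = Mul(Mul(-1, Pow(12, -2), Pow(Add(1, Pow(12, 2)), 2)), Rational(-1, 3104)) = Mul(Mul(-1, Rational(1, 144), Pow(Add(1, 144), 2)), Rational(-1, 3104)) = Mul(Mul(-1, Rational(1, 144), Pow(145, 2)), Rational(-1, 3104)) = Mul(Mul(-1, Rational(1, 144), 21025), Rational(-1, 3104)) = Mul(Rational(-21025, 144), Rational(-1, 3104)) = Rational(21025, 446976)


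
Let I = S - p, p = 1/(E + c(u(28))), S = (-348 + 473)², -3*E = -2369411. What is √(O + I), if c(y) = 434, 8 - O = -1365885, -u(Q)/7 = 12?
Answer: √7764518162376972003/2370713 ≈ 1175.4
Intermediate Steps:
E = 2369411/3 (E = -⅓*(-2369411) = 2369411/3 ≈ 7.8980e+5)
S = 15625 (S = 125² = 15625)
u(Q) = -84 (u(Q) = -7*12 = -84)
O = 1365893 (O = 8 - 1*(-1365885) = 8 + 1365885 = 1365893)
p = 3/2370713 (p = 1/(2369411/3 + 434) = 1/(2370713/3) = 3/2370713 ≈ 1.2654e-6)
I = 37042390622/2370713 (I = 15625 - 1*3/2370713 = 15625 - 3/2370713 = 37042390622/2370713 ≈ 15625.)
√(O + I) = √(1365893 + 37042390622/2370713) = √(3275182682331/2370713) = √7764518162376972003/2370713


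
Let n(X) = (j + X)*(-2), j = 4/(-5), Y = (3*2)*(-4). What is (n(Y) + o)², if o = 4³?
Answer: 322624/25 ≈ 12905.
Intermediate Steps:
o = 64
Y = -24 (Y = 6*(-4) = -24)
j = -⅘ (j = 4*(-⅕) = -⅘ ≈ -0.80000)
n(X) = 8/5 - 2*X (n(X) = (-⅘ + X)*(-2) = 8/5 - 2*X)
(n(Y) + o)² = ((8/5 - 2*(-24)) + 64)² = ((8/5 + 48) + 64)² = (248/5 + 64)² = (568/5)² = 322624/25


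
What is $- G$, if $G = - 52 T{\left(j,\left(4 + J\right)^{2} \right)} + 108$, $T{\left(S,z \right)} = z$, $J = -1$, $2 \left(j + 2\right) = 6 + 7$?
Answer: $360$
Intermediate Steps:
$j = \frac{9}{2}$ ($j = -2 + \frac{6 + 7}{2} = -2 + \frac{1}{2} \cdot 13 = -2 + \frac{13}{2} = \frac{9}{2} \approx 4.5$)
$G = -360$ ($G = - 52 \left(4 - 1\right)^{2} + 108 = - 52 \cdot 3^{2} + 108 = \left(-52\right) 9 + 108 = -468 + 108 = -360$)
$- G = \left(-1\right) \left(-360\right) = 360$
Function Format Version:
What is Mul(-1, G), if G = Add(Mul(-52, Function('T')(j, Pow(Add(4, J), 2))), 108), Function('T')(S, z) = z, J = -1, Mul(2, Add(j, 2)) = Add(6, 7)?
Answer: 360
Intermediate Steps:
j = Rational(9, 2) (j = Add(-2, Mul(Rational(1, 2), Add(6, 7))) = Add(-2, Mul(Rational(1, 2), 13)) = Add(-2, Rational(13, 2)) = Rational(9, 2) ≈ 4.5000)
G = -360 (G = Add(Mul(-52, Pow(Add(4, -1), 2)), 108) = Add(Mul(-52, Pow(3, 2)), 108) = Add(Mul(-52, 9), 108) = Add(-468, 108) = -360)
Mul(-1, G) = Mul(-1, -360) = 360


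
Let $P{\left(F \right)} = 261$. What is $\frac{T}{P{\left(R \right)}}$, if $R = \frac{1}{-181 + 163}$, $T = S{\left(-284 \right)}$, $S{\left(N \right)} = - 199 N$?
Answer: $\frac{56516}{261} \approx 216.54$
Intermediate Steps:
$T = 56516$ ($T = \left(-199\right) \left(-284\right) = 56516$)
$R = - \frac{1}{18}$ ($R = \frac{1}{-18} = - \frac{1}{18} \approx -0.055556$)
$\frac{T}{P{\left(R \right)}} = \frac{56516}{261}$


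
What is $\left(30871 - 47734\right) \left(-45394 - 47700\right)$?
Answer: $1569844122$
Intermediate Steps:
$\left(30871 - 47734\right) \left(-45394 - 47700\right) = \left(-16863\right) \left(-93094\right) = 1569844122$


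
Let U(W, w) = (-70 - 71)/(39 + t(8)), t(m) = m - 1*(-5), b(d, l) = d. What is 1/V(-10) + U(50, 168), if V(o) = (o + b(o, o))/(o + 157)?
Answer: -654/65 ≈ -10.062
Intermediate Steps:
t(m) = 5 + m (t(m) = m + 5 = 5 + m)
V(o) = 2*o/(157 + o) (V(o) = (o + o)/(o + 157) = (2*o)/(157 + o) = 2*o/(157 + o))
U(W, w) = -141/52 (U(W, w) = (-70 - 71)/(39 + (5 + 8)) = -141/(39 + 13) = -141/52)
1/V(-10) + U(50, 168) = 1/(2*(-10)/(157 - 10)) - 141/52 = 1/(2*(-10)/147) - 141/52 = 1/(2*(-10)*(1/147)) - 141/52 = 1/(-20/147) - 141/52 = -147/20 - 141/52 = -654/65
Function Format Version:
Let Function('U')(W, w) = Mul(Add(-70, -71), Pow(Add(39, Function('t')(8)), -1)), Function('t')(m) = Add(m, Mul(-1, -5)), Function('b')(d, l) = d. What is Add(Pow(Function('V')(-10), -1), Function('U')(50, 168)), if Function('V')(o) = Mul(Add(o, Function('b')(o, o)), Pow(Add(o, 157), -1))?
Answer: Rational(-654, 65) ≈ -10.062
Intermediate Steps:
Function('t')(m) = Add(5, m) (Function('t')(m) = Add(m, 5) = Add(5, m))
Function('V')(o) = Mul(2, o, Pow(Add(157, o), -1)) (Function('V')(o) = Mul(Add(o, o), Pow(Add(o, 157), -1)) = Mul(Mul(2, o), Pow(Add(157, o), -1)) = Mul(2, o, Pow(Add(157, o), -1)))
Function('U')(W, w) = Rational(-141, 52) (Function('U')(W, w) = Mul(Add(-70, -71), Pow(Add(39, Add(5, 8)), -1)) = Mul(-141, Pow(Add(39, 13), -1)) = Mul(-141, Pow(52, -1)) = Mul(-141, Rational(1, 52)) = Rational(-141, 52))
Add(Pow(Function('V')(-10), -1), Function('U')(50, 168)) = Add(Pow(Mul(2, -10, Pow(Add(157, -10), -1)), -1), Rational(-141, 52)) = Add(Pow(Mul(2, -10, Pow(147, -1)), -1), Rational(-141, 52)) = Add(Pow(Mul(2, -10, Rational(1, 147)), -1), Rational(-141, 52)) = Add(Pow(Rational(-20, 147), -1), Rational(-141, 52)) = Add(Rational(-147, 20), Rational(-141, 52)) = Rational(-654, 65)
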